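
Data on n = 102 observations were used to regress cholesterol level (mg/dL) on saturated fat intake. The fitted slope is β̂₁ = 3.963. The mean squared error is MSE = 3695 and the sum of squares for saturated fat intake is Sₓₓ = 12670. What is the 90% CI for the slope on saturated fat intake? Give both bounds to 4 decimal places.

(3.0664, 4.8596)

SE(β̂₁) = √(MSE/Sₓₓ) = √(3695/12670) = 0.540031.
df = n − 2 = 100.
t* = t_{0.05, 100} = 1.660234.
Margin = t* × SE = 1.660234 × 0.540031 = 0.896578.
CI: 3.963 ± 0.896578 → (3.0664, 4.8596).
With 90% confidence, each one-unit increase in saturated fat intake is associated with a change of between 3.0664 and 4.8596 mg/dL in cholesterol level.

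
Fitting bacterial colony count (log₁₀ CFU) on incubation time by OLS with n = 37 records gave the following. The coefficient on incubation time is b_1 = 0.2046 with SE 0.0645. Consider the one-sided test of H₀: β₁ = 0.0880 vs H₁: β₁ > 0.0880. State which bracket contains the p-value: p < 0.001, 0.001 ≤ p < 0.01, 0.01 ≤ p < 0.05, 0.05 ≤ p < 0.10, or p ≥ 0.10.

0.01 ≤ p < 0.05

t = (0.2046 − 0.0880) / 0.0645 = 1.808.
df = n − 2 = 37 − 2 = 35.
One-sided p = P(T_{35} > t) ≈ 0.0396.
So 0.01 ≤ p < 0.05.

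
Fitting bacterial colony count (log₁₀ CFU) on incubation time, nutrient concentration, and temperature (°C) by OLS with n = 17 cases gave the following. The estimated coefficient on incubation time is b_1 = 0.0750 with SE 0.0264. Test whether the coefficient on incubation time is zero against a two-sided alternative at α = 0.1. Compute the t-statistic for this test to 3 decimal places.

H₀: β₁ = 0 vs H₁: β₁ ≠ 0.
t = (b_1 − β₁⁰)/SE = 0.0750 / 0.0264 = 2.841.
df = n − k − 1 = 17 − 3 − 1 = 13.
Two-sided p ≈ 0.0139, which is < 0.1, so reject H₀.
There is evidence that incubation time is associated with bacterial colony count, holding the other predictors fixed.

t = 2.841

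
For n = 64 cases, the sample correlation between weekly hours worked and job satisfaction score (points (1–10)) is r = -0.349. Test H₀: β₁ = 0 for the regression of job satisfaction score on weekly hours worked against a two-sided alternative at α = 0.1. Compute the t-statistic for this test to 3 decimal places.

t = r·√(n − 2)/√(1 − r²) = -0.349·√62/√0.878199 = -2.932.
df = n − 2 = 62.
Two-sided p ≈ 0.0047, which is < 0.1, so reject H₀.
There is evidence of a linear association between weekly hours worked and job satisfaction score.

t = -2.932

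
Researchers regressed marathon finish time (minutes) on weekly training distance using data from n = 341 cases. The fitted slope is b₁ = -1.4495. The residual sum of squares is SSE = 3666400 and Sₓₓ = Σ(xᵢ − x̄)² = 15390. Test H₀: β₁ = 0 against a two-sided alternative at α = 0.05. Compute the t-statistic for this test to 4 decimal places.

MSE = SSE/(n − 2) = 3666400/339 = 10815.3.
SE(b₁) = √(MSE/Sₓₓ) = √(10815.3/15390) = 0.838303.
t = -1.4495 / 0.838303 = -1.7291.
df = n − 2 = 339.
Two-sided p ≈ 0.0847, which is ≥ 0.05, so fail to reject H₀.
The data do not give significant evidence of an association between weekly training distance and marathon finish time.

t = -1.7291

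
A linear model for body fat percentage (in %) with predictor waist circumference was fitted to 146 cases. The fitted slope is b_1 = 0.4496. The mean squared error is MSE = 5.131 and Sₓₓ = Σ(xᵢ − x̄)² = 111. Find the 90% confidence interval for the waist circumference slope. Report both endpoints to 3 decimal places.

(0.094, 0.806)

SE(b_1) = √(MSE/Sₓₓ) = √(5.131/111) = 0.215001.
df = n − 2 = 144.
t* = t_{0.05, 144} = 1.655504.
Margin = t* × SE = 1.655504 × 0.215001 = 0.35593.
CI: 0.4496 ± 0.35593 → (0.094, 0.806).
With 90% confidence, each one-unit increase in waist circumference is associated with a change of between 0.094 and 0.806 % in body fat percentage.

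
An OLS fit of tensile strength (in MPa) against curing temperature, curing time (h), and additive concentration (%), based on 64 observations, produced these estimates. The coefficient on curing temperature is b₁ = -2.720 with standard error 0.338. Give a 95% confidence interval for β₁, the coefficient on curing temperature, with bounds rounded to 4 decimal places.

df = n − k − 1 = 64 − 3 − 1 = 60.
t* = t_{0.025, 60} = 2.000298.
Margin = t* × SE = 2.000298 × 0.338 = 0.676101.
CI: -2.720 ± 0.676101 → (-3.3961, -2.0439).
With 95% confidence, each one-unit increase in curing temperature is associated with a change of between -3.3961 and -2.0439 MPa in tensile strength, holding the other predictors fixed.

(-3.3961, -2.0439)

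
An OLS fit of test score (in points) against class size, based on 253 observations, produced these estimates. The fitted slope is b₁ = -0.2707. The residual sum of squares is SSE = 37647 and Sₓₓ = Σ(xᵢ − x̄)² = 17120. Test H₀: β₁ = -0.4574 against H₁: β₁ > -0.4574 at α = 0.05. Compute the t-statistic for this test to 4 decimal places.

MSE = SSE/(n − 2) = 37647/251 = 149.988.
SE(b₁) = √(MSE/Sₓₓ) = √(149.988/17120) = 0.0936001.
t = (-0.2707 − (-0.4574)) / 0.0936001 = 1.9947.
df = n − 2 = 251.
One-sided p ≈ 0.0236, which is < 0.05, so reject H₀.
There is evidence that the true slope on class size exceeds -0.4574 points per unit.

t = 1.9947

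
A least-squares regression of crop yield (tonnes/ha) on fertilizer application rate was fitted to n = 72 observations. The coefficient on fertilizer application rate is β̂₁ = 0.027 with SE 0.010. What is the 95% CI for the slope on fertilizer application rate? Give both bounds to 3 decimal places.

(0.007, 0.047)

df = n − 2 = 72 − 2 = 70.
t* = t_{0.025, 70} = 1.994437.
Margin = t* × SE = 1.994437 × 0.010 = 0.01994.
CI: 0.027 ± 0.01994 → (0.007, 0.047).
With 95% confidence, each one-unit increase in fertilizer application rate is associated with a change of between 0.007 and 0.047 tonnes/ha in crop yield.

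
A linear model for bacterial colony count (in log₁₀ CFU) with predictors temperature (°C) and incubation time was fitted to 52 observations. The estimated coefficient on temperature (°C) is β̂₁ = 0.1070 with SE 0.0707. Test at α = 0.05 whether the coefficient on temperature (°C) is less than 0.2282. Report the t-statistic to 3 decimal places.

H₀: β₁ = 0.2282 vs H₁: β₁ < 0.2282.
t = (β̂₁ − β₁⁰)/SE = (0.1070 − 0.2282) / 0.0707 = -1.714.
df = n − k − 1 = 52 − 2 − 1 = 49.
One-sided p ≈ 0.0464, which is < 0.05, so reject H₀.
There is evidence that the true slope on temperature (°C) is below 0.2282 log₁₀ CFU per unit, holding the other predictors fixed.

t = -1.714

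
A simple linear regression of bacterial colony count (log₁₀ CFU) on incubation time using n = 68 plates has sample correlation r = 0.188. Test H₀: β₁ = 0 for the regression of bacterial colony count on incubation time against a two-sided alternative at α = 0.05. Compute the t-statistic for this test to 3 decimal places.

t = r·√(n − 2)/√(1 − r²) = 0.188·√66/√0.964656 = 1.555.
df = n − 2 = 66.
Two-sided p ≈ 0.1247, which is ≥ 0.05, so fail to reject H₀.
The data do not give significant evidence of a linear association between incubation time and bacterial colony count.

t = 1.555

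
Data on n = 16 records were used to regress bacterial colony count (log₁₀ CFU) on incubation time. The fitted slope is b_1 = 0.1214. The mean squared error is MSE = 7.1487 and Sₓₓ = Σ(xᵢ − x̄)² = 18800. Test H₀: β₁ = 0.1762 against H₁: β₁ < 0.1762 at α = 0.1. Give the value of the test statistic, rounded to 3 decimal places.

SE(b_1) = √(MSE/Sₓₓ) = √(7.1487/18800) = 0.0195.
t = (0.1214 − 0.1762) / 0.0195 = -2.810.
df = n − 2 = 14.
One-sided p ≈ 0.0069, which is < 0.1, so reject H₀.
There is evidence that the true slope on incubation time is below 0.1762 log₁₀ CFU per unit.

t = -2.810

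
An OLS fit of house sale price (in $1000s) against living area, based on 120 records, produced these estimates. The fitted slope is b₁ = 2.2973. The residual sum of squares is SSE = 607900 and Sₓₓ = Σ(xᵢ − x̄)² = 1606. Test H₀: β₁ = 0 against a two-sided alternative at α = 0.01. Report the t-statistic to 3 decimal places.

MSE = SSE/(n − 2) = 607900/118 = 5151.69.
SE(b₁) = √(MSE/Sₓₓ) = √(5151.69/1606) = 1.79103.
t = 2.2973 / 1.79103 = 1.283.
df = n − 2 = 118.
Two-sided p ≈ 0.2021, which is ≥ 0.01, so fail to reject H₀.
The data do not give significant evidence of an association between living area and house sale price.

t = 1.283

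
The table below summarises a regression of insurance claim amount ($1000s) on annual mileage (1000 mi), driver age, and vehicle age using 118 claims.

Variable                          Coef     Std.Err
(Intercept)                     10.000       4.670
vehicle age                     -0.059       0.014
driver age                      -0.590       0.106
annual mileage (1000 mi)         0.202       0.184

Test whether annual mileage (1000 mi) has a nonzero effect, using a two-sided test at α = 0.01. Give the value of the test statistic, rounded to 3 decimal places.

Read off: b = 0.202, SE = 0.184 for annual mileage (1000 mi).
H₀: β₁ = 0 vs H₁: β₁ ≠ 0.
t = 0.202 / 0.184 = 1.098.
df = n − k − 1 = 118 − 3 − 1 = 114.
Two-sided p ≈ 0.2746, which is ≥ 0.01, so fail to reject H₀.
The data do not give significant evidence of an association between annual mileage (1000 mi) and insurance claim amount, after adjusting for the other predictors.

t = 1.098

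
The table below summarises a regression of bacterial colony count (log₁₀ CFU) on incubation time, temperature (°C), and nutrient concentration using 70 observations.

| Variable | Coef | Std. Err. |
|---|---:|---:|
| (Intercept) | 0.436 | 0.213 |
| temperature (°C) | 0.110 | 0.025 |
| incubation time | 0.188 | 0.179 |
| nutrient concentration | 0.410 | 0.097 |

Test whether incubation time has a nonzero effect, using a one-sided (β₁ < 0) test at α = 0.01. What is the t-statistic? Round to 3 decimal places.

Read off: b = 0.188, SE = 0.179 for incubation time.
H₀: β₁ = 0 vs H₁: β₁ < 0.
t = 0.188 / 0.179 = 1.050.
df = n − k − 1 = 70 − 3 − 1 = 66.
One-sided p ≈ 0.8513, which is ≥ 0.01, so fail to reject H₀.
The data do not give significant evidence that the true slope on incubation time is negative, holding the other predictors fixed.

t = 1.050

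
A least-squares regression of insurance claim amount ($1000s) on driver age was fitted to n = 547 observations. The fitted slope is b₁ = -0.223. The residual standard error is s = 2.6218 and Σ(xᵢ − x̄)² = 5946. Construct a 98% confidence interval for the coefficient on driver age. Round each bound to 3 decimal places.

SE(b₁) = s/√Sₓₓ = 2.6218/√5946 = 0.0340006.
df = n − 2 = 545.
t* = t_{0.01, 545} = 2.33321.
Margin = t* × SE = 2.33321 × 0.0340006 = 0.07933.
CI: -0.223 ± 0.07933 → (-0.302, -0.144).
With 98% confidence, each one-unit increase in driver age is associated with a change of between -0.302 and -0.144 $1000s in insurance claim amount.

(-0.302, -0.144)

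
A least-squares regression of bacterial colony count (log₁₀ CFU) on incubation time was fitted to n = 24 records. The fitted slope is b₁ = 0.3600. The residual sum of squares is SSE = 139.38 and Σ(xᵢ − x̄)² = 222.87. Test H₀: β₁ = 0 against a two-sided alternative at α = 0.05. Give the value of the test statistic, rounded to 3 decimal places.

t = 2.135

MSE = SSE/(n − 2) = 139.38/22 = 6.33545.
SE(b₁) = √(MSE/Sₓₓ) = √(6.33545/222.87) = 0.168602.
t = 0.3600 / 0.168602 = 2.135.
df = n − 2 = 22.
Two-sided p ≈ 0.0441, which is < 0.05, so reject H₀.
There is evidence that incubation time is associated with bacterial colony count.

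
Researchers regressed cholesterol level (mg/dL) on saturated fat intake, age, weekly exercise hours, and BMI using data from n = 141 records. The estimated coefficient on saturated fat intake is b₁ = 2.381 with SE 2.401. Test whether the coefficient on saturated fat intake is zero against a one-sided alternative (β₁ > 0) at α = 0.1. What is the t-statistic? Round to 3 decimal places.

H₀: β₁ = 0 vs H₁: β₁ > 0.
t = (b₁ − β₁⁰)/SE = 2.381 / 2.401 = 0.992.
df = n − k − 1 = 141 − 4 − 1 = 136.
One-sided p ≈ 0.1616, which is ≥ 0.1, so fail to reject H₀.
The data do not give significant evidence that the true slope on saturated fat intake is positive, holding the other predictors fixed.

t = 0.992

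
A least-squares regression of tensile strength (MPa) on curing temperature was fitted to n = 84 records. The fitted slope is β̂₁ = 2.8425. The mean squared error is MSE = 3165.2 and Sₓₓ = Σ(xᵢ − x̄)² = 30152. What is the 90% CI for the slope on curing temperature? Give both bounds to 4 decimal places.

(2.3035, 3.3815)

SE(β̂₁) = √(MSE/Sₓₓ) = √(3165.2/30152) = 0.323998.
df = n − 2 = 82.
t* = t_{0.05, 82} = 1.663649.
Margin = t* × SE = 1.663649 × 0.323998 = 0.539019.
CI: 2.8425 ± 0.539019 → (2.3035, 3.3815).
With 90% confidence, each one-unit increase in curing temperature is associated with a change of between 2.3035 and 3.3815 MPa in tensile strength.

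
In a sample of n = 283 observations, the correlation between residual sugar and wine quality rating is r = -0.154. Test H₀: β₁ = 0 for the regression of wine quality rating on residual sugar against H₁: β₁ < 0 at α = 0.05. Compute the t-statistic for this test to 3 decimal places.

t = -2.613

t = r·√(n − 2)/√(1 − r²) = -0.154·√281/√0.976284 = -2.613.
df = n − 2 = 281.
One-sided p ≈ 0.0047, which is < 0.05, so reject H₀.
There is evidence of a linear association between residual sugar and wine quality rating.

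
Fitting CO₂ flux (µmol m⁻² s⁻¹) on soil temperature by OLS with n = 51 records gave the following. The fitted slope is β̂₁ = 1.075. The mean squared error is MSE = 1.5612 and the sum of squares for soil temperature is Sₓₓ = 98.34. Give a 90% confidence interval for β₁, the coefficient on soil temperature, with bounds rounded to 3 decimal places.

(0.864, 1.286)

SE(β̂₁) = √(MSE/Sₓₓ) = √(1.5612/98.34) = 0.125998.
df = n − 2 = 49.
t* = t_{0.05, 49} = 1.676551.
Margin = t* × SE = 1.676551 × 0.125998 = 0.21124.
CI: 1.075 ± 0.21124 → (0.864, 1.286).
With 90% confidence, each one-unit increase in soil temperature is associated with a change of between 0.864 and 1.286 µmol m⁻² s⁻¹ in CO₂ flux.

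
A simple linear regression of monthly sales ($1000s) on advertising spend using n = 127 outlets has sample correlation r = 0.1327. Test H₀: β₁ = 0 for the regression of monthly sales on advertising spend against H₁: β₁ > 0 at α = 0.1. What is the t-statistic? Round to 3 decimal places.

t = 1.497

t = r·√(n − 2)/√(1 − r²) = 0.1327·√125/√0.982391 = 1.497.
df = n − 2 = 125.
One-sided p ≈ 0.0685, which is < 0.1, so reject H₀.
There is evidence of a linear association between advertising spend and monthly sales.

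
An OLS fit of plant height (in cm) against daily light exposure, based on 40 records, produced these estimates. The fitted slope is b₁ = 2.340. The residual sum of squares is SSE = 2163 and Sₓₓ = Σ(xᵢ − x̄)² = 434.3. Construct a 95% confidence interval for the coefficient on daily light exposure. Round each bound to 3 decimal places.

MSE = SSE/(n − 2) = 2163/38 = 56.9211.
SE(b₁) = √(MSE/Sₓₓ) = √(56.9211/434.3) = 0.362027.
df = n − 2 = 38.
t* = t_{0.025, 38} = 2.024394.
Margin = t* × SE = 2.024394 × 0.362027 = 0.73289.
CI: 2.340 ± 0.73289 → (1.607, 3.073).
With 95% confidence, each one-unit increase in daily light exposure is associated with a change of between 1.607 and 3.073 cm in plant height.

(1.607, 3.073)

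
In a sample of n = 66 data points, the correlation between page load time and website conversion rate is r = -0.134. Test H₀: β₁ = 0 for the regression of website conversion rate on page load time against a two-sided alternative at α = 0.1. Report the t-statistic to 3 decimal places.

t = r·√(n − 2)/√(1 − r²) = -0.134·√64/√0.982044 = -1.082.
df = n − 2 = 64.
Two-sided p ≈ 0.2834, which is ≥ 0.1, so fail to reject H₀.
The data do not give significant evidence of a linear association between page load time and website conversion rate.

t = -1.082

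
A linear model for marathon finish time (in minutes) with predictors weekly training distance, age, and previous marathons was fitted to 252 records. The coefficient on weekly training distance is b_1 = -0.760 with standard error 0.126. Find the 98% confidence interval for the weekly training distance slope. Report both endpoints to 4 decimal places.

df = n − k − 1 = 252 − 3 − 1 = 248.
t* = t_{0.01, 248} = 2.341478.
Margin = t* × SE = 2.341478 × 0.126 = 0.295026.
CI: -0.760 ± 0.295026 → (-1.0550, -0.4650).
With 98% confidence, each one-unit increase in weekly training distance is associated with a change of between -1.0550 and -0.4650 minutes in marathon finish time, holding the other predictors fixed.

(-1.0550, -0.4650)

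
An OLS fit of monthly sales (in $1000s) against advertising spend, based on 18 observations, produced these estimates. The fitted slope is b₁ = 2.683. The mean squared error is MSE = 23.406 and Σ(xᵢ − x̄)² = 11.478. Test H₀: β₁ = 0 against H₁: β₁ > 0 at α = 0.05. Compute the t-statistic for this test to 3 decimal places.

SE(b₁) = √(MSE/Sₓₓ) = √(23.406/11.478) = 1.42801.
t = 2.683 / 1.42801 = 1.879.
df = n − 2 = 16.
One-sided p ≈ 0.0393, which is < 0.05, so reject H₀.
There is evidence that the true slope on advertising spend is positive.

t = 1.879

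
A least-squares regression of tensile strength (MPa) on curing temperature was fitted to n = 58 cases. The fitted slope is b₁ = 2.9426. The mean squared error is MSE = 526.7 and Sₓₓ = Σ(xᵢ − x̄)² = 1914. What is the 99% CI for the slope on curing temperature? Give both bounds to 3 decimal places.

SE(b₁) = √(MSE/Sₓₓ) = √(526.7/1914) = 0.524579.
df = n − 2 = 56.
t* = t_{0.005, 56} = 2.666512.
Margin = t* × SE = 2.666512 × 0.524579 = 1.39880.
CI: 2.9426 ± 1.39880 → (1.544, 4.341).
With 99% confidence, each one-unit increase in curing temperature is associated with a change of between 1.544 and 4.341 MPa in tensile strength.

(1.544, 4.341)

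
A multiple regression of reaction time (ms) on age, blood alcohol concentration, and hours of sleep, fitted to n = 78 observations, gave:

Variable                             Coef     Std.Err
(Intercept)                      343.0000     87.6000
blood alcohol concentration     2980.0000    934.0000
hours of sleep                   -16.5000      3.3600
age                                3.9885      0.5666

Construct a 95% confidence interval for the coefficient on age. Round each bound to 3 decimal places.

(2.860, 5.117)

Read off: b = 3.9885, SE = 0.5666 for age.
df = n − k − 1 = 78 − 3 − 1 = 74.
t* = t_{0.025, 74} = 1.992543.
Margin = t* × SE = 1.992543 × 0.5666 = 1.12898.
CI: 3.9885 ± 1.12898 → (2.860, 5.117).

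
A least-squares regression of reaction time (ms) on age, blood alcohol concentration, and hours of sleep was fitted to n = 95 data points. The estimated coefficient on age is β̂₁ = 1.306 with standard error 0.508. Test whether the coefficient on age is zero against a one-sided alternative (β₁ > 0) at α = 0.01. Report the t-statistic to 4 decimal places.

H₀: β₁ = 0 vs H₁: β₁ > 0.
t = (β̂₁ − β₁⁰)/SE = 1.306 / 0.508 = 2.5709.
df = n − k − 1 = 95 − 3 − 1 = 91.
One-sided p ≈ 0.0059, which is < 0.01, so reject H₀.
There is evidence that the true slope on age is positive, holding the other predictors fixed.

t = 2.5709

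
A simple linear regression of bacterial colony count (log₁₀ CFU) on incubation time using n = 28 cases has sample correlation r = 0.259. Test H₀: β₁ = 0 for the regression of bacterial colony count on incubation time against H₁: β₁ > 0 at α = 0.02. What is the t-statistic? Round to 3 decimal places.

t = 1.367

t = r·√(n − 2)/√(1 − r²) = 0.259·√26/√0.932919 = 1.367.
df = n − 2 = 26.
One-sided p ≈ 0.0916, which is ≥ 0.02, so fail to reject H₀.
The data do not give significant evidence of a linear association between incubation time and bacterial colony count.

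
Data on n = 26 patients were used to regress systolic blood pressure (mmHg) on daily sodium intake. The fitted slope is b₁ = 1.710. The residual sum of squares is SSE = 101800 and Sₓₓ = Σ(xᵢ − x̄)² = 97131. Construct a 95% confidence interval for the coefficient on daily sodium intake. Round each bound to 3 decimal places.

MSE = SSE/(n − 2) = 101800/24 = 4241.67.
SE(b₁) = √(MSE/Sₓₓ) = √(4241.67/97131) = 0.208973.
df = n − 2 = 24.
t* = t_{0.025, 24} = 2.063899.
Margin = t* × SE = 2.063899 × 0.208973 = 0.43130.
CI: 1.710 ± 0.43130 → (1.279, 2.141).
With 95% confidence, each one-unit increase in daily sodium intake is associated with a change of between 1.279 and 2.141 mmHg in systolic blood pressure.

(1.279, 2.141)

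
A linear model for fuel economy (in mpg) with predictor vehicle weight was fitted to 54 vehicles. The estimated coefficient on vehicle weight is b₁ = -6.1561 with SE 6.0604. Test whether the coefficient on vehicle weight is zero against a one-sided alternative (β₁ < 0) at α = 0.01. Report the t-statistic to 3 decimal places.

t = -1.016

H₀: β₁ = 0 vs H₁: β₁ < 0.
t = (b₁ − β₁⁰)/SE = -6.1561 / 6.0604 = -1.016.
df = n − 2 = 54 − 2 = 52.
One-sided p ≈ 0.1572, which is ≥ 0.01, so fail to reject H₀.
The data do not give significant evidence that the true slope on vehicle weight is negative.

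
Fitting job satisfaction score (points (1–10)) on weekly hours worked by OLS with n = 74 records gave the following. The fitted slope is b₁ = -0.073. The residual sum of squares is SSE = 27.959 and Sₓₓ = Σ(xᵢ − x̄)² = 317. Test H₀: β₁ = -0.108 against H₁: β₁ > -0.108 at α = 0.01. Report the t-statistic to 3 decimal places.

t = 1.000

MSE = SSE/(n − 2) = 27.959/72 = 0.388319.
SE(b₁) = √(MSE/Sₓₓ) = √(0.388319/317) = 0.0349997.
t = (-0.073 − (-0.108)) / 0.0349997 = 1.000.
df = n − 2 = 72.
One-sided p ≈ 0.1603, which is ≥ 0.01, so fail to reject H₀.
The data do not give significant evidence that the true slope on weekly hours worked exceeds -0.108 points (1–10) per unit.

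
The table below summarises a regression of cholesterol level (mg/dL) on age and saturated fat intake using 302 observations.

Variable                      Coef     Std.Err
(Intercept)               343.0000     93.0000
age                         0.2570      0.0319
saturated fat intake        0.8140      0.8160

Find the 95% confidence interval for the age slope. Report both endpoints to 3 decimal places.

(0.194, 0.320)

Read off: b = 0.2570, SE = 0.0319 for age.
df = n − k − 1 = 302 − 2 − 1 = 299.
t* = t_{0.025, 299} = 1.96793.
Margin = t* × SE = 1.96793 × 0.0319 = 0.06278.
CI: 0.2570 ± 0.06278 → (0.194, 0.320).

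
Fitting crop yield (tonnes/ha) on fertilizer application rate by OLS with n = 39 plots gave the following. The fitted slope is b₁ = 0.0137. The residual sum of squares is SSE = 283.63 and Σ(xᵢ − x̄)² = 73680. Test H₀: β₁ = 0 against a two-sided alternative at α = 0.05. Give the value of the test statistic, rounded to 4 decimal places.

MSE = SSE/(n − 2) = 283.63/37 = 7.66568.
SE(b₁) = √(MSE/Sₓₓ) = √(7.66568/73680) = 0.0102.
t = 0.0137 / 0.0102 = 1.3431.
df = n − 2 = 37.
Two-sided p ≈ 0.1874, which is ≥ 0.05, so fail to reject H₀.
The data do not give significant evidence of an association between fertilizer application rate and crop yield.

t = 1.3431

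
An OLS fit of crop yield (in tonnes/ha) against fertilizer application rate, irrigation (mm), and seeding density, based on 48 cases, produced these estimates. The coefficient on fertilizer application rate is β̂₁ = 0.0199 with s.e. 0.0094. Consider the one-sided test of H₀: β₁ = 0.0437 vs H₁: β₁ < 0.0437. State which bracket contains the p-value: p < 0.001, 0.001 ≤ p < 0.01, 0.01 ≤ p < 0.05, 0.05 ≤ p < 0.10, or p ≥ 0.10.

0.001 ≤ p < 0.01

t = (0.0199 − 0.0437) / 0.0094 = -2.532.
df = n − k − 1 = 48 − 3 − 1 = 44.
One-sided p = P(T_{44} < t) ≈ 0.0075.
So 0.001 ≤ p < 0.01.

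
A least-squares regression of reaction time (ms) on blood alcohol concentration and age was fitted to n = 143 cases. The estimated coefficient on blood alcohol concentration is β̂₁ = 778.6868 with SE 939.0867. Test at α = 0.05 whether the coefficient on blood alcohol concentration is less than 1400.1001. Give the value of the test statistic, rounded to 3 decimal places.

t = -0.662

H₀: β₁ = 1400.1001 vs H₁: β₁ < 1400.1001.
t = (β̂₁ − β₁⁰)/SE = (778.6868 − 1400.1001) / 939.0867 = -0.662.
df = n − k − 1 = 143 − 2 − 1 = 140.
One-sided p ≈ 0.2546, which is ≥ 0.05, so fail to reject H₀.
The data do not give significant evidence that the true slope on blood alcohol concentration is below 1400.1001 ms per unit, holding the other predictors fixed.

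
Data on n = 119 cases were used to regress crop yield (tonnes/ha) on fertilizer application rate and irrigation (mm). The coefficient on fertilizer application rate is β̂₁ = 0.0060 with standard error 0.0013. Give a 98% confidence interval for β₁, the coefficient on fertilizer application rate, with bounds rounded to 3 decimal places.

df = n − k − 1 = 119 − 2 − 1 = 116.
t* = t_{0.01, 116} = 2.358924.
Margin = t* × SE = 2.358924 × 0.0013 = 0.00307.
CI: 0.0060 ± 0.00307 → (0.003, 0.009).
With 98% confidence, each one-unit increase in fertilizer application rate is associated with a change of between 0.003 and 0.009 tonnes/ha in crop yield, holding the other predictors fixed.

(0.003, 0.009)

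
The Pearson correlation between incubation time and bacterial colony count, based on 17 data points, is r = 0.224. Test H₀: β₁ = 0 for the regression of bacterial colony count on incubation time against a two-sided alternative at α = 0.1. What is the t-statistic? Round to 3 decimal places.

t = r·√(n − 2)/√(1 − r²) = 0.224·√15/√0.949824 = 0.890.
df = n − 2 = 15.
Two-sided p ≈ 0.3874, which is ≥ 0.1, so fail to reject H₀.
The data do not give significant evidence of a linear association between incubation time and bacterial colony count.

t = 0.890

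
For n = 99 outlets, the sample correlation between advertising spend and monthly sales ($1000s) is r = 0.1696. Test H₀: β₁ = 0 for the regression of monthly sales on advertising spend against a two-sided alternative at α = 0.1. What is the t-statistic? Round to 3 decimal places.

t = 1.695

t = r·√(n − 2)/√(1 − r²) = 0.1696·√97/√0.971236 = 1.695.
df = n − 2 = 97.
Two-sided p ≈ 0.0933, which is < 0.1, so reject H₀.
There is evidence of a linear association between advertising spend and monthly sales.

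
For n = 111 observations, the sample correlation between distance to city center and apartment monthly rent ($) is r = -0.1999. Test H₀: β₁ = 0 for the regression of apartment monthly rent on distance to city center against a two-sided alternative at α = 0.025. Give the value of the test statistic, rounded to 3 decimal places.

t = r·√(n − 2)/√(1 − r²) = -0.1999·√109/√0.96004 = -2.130.
df = n − 2 = 109.
Two-sided p ≈ 0.0354, which is ≥ 0.025, so fail to reject H₀.
The data do not give significant evidence of a linear association between distance to city center and apartment monthly rent.

t = -2.130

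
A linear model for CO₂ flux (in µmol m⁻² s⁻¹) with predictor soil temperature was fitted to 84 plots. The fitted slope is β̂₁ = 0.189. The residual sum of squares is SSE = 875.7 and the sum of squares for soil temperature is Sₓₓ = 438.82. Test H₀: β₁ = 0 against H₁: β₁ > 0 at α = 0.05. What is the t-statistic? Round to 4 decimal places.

MSE = SSE/(n − 2) = 875.7/82 = 10.6793.
SE(β̂₁) = √(MSE/Sₓₓ) = √(10.6793/438.82) = 0.156001.
t = 0.189 / 0.156001 = 1.2115.
df = n − 2 = 82.
One-sided p ≈ 0.1146, which is ≥ 0.05, so fail to reject H₀.
The data do not give significant evidence that the true slope on soil temperature is positive.

t = 1.2115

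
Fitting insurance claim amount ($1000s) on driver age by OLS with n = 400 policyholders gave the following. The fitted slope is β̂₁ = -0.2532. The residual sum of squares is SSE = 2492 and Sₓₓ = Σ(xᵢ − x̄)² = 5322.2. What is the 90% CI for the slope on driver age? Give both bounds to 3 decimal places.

(-0.310, -0.197)

MSE = SSE/(n − 2) = 2492/398 = 6.26131.
SE(β̂₁) = √(MSE/Sₓₓ) = √(6.26131/5322.2) = 0.0342994.
df = n − 2 = 398.
t* = t_{0.05, 398} = 1.648691.
Margin = t* × SE = 1.648691 × 0.0342994 = 0.05655.
CI: -0.2532 ± 0.05655 → (-0.310, -0.197).
With 90% confidence, each one-unit increase in driver age is associated with a change of between -0.310 and -0.197 $1000s in insurance claim amount.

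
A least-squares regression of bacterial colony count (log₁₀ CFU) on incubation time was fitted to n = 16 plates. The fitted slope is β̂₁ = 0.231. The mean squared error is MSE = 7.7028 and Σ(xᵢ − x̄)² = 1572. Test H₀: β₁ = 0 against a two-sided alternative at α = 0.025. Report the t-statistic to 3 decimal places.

t = 3.300

SE(β̂₁) = √(MSE/Sₓₓ) = √(7.7028/1572) = 0.07.
t = 0.231 / 0.07 = 3.300.
df = n − 2 = 14.
Two-sided p ≈ 0.0053, which is < 0.025, so reject H₀.
There is evidence that incubation time is associated with bacterial colony count.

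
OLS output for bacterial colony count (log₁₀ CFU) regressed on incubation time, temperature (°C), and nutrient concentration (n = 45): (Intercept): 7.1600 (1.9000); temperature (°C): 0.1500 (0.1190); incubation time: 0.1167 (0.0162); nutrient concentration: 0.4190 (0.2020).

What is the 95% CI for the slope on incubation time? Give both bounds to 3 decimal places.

Read off: b = 0.1167, SE = 0.0162 for incubation time.
df = n − k − 1 = 45 − 3 − 1 = 41.
t* = t_{0.025, 41} = 2.019541.
Margin = t* × SE = 2.019541 × 0.0162 = 0.03272.
CI: 0.1167 ± 0.03272 → (0.084, 0.149).

(0.084, 0.149)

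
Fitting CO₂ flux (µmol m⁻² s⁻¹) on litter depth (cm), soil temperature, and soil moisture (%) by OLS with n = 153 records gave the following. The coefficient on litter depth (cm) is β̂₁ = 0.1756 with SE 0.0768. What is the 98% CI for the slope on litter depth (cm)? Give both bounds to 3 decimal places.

(-0.005, 0.356)

df = n − k − 1 = 153 − 3 − 1 = 149.
t* = t_{0.01, 149} = 2.351635.
Margin = t* × SE = 2.351635 × 0.0768 = 0.18061.
CI: 0.1756 ± 0.18061 → (-0.005, 0.356).
With 98% confidence, each one-unit increase in litter depth (cm) is associated with a change of between -0.005 and 0.356 µmol m⁻² s⁻¹ in CO₂ flux, holding the other predictors fixed.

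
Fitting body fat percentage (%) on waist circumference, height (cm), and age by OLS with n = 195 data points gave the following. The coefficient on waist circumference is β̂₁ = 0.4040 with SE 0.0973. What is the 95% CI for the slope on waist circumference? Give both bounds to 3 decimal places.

df = n − k − 1 = 195 − 3 − 1 = 191.
t* = t_{0.025, 191} = 1.972462.
Margin = t* × SE = 1.972462 × 0.0973 = 0.19192.
CI: 0.4040 ± 0.19192 → (0.212, 0.596).
With 95% confidence, each one-unit increase in waist circumference is associated with a change of between 0.212 and 0.596 % in body fat percentage, holding the other predictors fixed.

(0.212, 0.596)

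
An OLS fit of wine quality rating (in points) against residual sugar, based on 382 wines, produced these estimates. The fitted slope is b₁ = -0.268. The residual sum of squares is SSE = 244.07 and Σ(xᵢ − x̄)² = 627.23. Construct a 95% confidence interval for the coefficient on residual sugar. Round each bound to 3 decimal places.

(-0.331, -0.205)

MSE = SSE/(n − 2) = 244.07/380 = 0.642289.
SE(b₁) = √(MSE/Sₓₓ) = √(0.642289/627.23) = 0.0320001.
df = n − 2 = 380.
t* = t_{0.025, 380} = 1.966226.
Margin = t* × SE = 1.966226 × 0.0320001 = 0.06292.
CI: -0.268 ± 0.06292 → (-0.331, -0.205).
With 95% confidence, each one-unit increase in residual sugar is associated with a change of between -0.331 and -0.205 points in wine quality rating.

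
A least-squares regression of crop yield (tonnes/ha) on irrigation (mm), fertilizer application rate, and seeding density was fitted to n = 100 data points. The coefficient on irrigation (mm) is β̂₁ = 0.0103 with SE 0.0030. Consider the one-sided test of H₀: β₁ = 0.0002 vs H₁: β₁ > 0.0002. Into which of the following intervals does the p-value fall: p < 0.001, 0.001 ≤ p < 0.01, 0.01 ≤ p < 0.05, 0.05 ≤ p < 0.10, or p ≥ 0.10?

p < 0.001

t = (0.0103 − 0.0002) / 0.0030 = 3.367.
df = n − k − 1 = 100 − 3 − 1 = 96.
One-sided p = P(T_{96} > t) ≈ 0.0005.
So p < 0.001.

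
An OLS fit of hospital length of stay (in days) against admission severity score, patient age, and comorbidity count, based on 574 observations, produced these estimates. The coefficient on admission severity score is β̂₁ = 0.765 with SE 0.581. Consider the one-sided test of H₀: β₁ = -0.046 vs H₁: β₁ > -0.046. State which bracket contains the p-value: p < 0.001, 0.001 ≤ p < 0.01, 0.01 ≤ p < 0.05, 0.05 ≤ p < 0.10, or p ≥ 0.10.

0.05 ≤ p < 0.10

t = (0.765 − (-0.046)) / 0.581 = 1.396.
df = n − k − 1 = 574 − 3 − 1 = 570.
One-sided p = P(T_{570} > t) ≈ 0.0816.
So 0.05 ≤ p < 0.10.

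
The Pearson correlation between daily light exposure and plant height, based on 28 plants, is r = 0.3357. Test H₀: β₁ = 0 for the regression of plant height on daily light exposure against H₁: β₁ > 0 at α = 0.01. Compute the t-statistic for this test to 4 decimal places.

t = 1.8172

t = r·√(n − 2)/√(1 − r²) = 0.3357·√26/√0.887306 = 1.8172.
df = n − 2 = 26.
One-sided p ≈ 0.0404, which is ≥ 0.01, so fail to reject H₀.
The data do not give significant evidence of a linear association between daily light exposure and plant height.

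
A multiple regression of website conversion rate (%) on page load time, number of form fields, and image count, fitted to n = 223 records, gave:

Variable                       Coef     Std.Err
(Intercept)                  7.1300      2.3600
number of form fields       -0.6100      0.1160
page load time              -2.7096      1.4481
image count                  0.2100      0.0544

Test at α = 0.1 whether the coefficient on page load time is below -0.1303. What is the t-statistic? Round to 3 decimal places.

Read off: b = -2.7096, SE = 1.4481 for page load time.
H₀: β₁ = -0.1303 vs H₁: β₁ < -0.1303.
t = (-2.7096 − (-0.1303)) / 1.4481 = -1.781.
df = n − k − 1 = 223 − 3 − 1 = 219.
One-sided p ≈ 0.0381, which is < 0.1, so reject H₀.
There is evidence that the true slope on page load time is below -0.1303 % per unit, holding the other predictors fixed.

t = -1.781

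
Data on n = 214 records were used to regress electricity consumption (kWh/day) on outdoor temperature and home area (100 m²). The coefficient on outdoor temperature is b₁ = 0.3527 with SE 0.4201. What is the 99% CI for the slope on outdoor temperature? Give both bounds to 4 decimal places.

(-0.7393, 1.4447)

df = n − k − 1 = 214 − 2 − 1 = 211.
t* = t_{0.005, 211} = 2.59933.
Margin = t* × SE = 2.59933 × 0.4201 = 1.091979.
CI: 0.3527 ± 1.091979 → (-0.7393, 1.4447).
With 99% confidence, each one-unit increase in outdoor temperature is associated with a change of between -0.7393 and 1.4447 kWh/day in electricity consumption, holding the other predictors fixed.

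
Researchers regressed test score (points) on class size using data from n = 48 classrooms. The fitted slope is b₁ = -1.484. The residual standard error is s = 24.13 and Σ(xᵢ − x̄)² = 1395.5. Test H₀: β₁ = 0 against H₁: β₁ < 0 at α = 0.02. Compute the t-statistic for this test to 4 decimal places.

t = -2.2974

SE(b₁) = s/√Sₓₓ = 24.13/√1395.5 = 0.64594.
t = -1.484 / 0.64594 = -2.2974.
df = n − 2 = 46.
One-sided p ≈ 0.0131, which is < 0.02, so reject H₀.
There is evidence that the true slope on class size is negative.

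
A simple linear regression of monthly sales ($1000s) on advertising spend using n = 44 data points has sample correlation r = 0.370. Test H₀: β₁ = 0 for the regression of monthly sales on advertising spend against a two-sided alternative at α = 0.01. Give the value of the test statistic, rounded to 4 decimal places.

t = 2.5810

t = r·√(n − 2)/√(1 − r²) = 0.370·√42/√0.8631 = 2.5810.
df = n − 2 = 42.
Two-sided p ≈ 0.0134, which is ≥ 0.01, so fail to reject H₀.
The data do not give significant evidence of a linear association between advertising spend and monthly sales.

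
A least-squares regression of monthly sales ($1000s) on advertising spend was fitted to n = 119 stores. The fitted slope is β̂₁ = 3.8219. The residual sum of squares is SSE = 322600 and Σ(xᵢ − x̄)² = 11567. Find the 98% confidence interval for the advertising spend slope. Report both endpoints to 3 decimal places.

(2.670, 4.973)

MSE = SSE/(n − 2) = 322600/117 = 2757.26.
SE(β̂₁) = √(MSE/Sₓₓ) = √(2757.26/11567) = 0.488235.
df = n − 2 = 117.
t* = t_{0.01, 117} = 2.358642.
Margin = t* × SE = 2.358642 × 0.488235 = 1.15157.
CI: 3.8219 ± 1.15157 → (2.670, 4.973).
With 98% confidence, each one-unit increase in advertising spend is associated with a change of between 2.670 and 4.973 $1000s in monthly sales.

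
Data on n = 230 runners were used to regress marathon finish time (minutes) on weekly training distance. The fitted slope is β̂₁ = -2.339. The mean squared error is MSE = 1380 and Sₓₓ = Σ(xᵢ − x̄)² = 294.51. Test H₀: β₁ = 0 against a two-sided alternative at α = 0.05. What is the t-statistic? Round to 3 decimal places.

t = -1.081

SE(β̂₁) = √(MSE/Sₓₓ) = √(1380/294.51) = 2.16466.
t = -2.339 / 2.16466 = -1.081.
df = n − 2 = 228.
Two-sided p ≈ 0.2810, which is ≥ 0.05, so fail to reject H₀.
The data do not give significant evidence of an association between weekly training distance and marathon finish time.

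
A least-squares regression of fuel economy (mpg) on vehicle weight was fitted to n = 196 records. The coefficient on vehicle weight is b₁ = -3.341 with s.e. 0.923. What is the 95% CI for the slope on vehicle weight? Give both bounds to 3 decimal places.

df = n − 2 = 196 − 2 = 194.
t* = t_{0.025, 194} = 1.972268.
Margin = t* × SE = 1.972268 × 0.923 = 1.82040.
CI: -3.341 ± 1.82040 → (-5.161, -1.521).
With 95% confidence, each one-unit increase in vehicle weight is associated with a change of between -5.161 and -1.521 mpg in fuel economy.

(-5.161, -1.521)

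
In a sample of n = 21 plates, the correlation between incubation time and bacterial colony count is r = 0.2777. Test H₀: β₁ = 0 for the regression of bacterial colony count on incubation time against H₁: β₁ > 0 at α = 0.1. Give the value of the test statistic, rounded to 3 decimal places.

t = r·√(n − 2)/√(1 − r²) = 0.2777·√19/√0.922883 = 1.260.
df = n − 2 = 19.
One-sided p ≈ 0.1115, which is ≥ 0.1, so fail to reject H₀.
The data do not give significant evidence of a linear association between incubation time and bacterial colony count.

t = 1.260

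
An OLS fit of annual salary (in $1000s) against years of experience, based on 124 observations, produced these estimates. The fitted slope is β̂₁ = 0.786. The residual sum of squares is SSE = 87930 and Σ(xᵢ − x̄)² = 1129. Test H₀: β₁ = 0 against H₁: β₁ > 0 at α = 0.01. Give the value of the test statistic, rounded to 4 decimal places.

MSE = SSE/(n − 2) = 87930/122 = 720.738.
SE(β̂₁) = √(MSE/Sₓₓ) = √(720.738/1129) = 0.798991.
t = 0.786 / 0.798991 = 0.9837.
df = n − 2 = 122.
One-sided p ≈ 0.1636, which is ≥ 0.01, so fail to reject H₀.
The data do not give significant evidence that the true slope on years of experience is positive.

t = 0.9837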